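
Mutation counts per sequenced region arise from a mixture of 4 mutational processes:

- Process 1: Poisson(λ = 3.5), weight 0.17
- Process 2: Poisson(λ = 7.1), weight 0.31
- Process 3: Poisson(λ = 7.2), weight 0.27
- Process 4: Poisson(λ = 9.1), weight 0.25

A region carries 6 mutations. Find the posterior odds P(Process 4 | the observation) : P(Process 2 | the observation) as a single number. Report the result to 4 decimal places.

Posterior odds = (w_i f_i(x)) / (w_j f_j(x)); the normalising sum cancels.
Evaluate each component's likelihood at the observed value:
  L_1 = e^(−3.5)·3.5^6/6! = 0.0770983
  L_2 = e^(−7.1)·7.1^6/6! = 0.1468
  L_3 = e^(−7.2)·7.2^6/6! = 0.144458
  L_4 = e^(−9.1)·9.1^6/6! = 0.0880716
0.0220179 / 0.0455081 ≈ 0.4838

0.4838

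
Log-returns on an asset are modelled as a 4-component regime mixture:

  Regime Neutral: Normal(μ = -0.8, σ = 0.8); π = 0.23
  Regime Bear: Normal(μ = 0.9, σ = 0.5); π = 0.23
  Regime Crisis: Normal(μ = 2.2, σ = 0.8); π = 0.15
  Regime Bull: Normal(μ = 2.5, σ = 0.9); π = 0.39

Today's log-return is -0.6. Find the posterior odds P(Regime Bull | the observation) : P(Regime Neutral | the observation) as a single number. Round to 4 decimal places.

0.0041

Only the two components matter; the odds are (P(Z=i) f_i(x)) / (P(Z=j) f_j(x)).
Evaluate each component's likelihood at the observed value:
  L_Neutral = (1/(0.8·√(2π)))·exp(−(-0.6−-0.8)²/(2·0.8²)) = 0.498678·exp(-0.03125) = 0.483335
  L_Bear = (1/(0.5·√(2π)))·exp(−(-0.6−0.9)²/(2·0.5²)) = 0.797885·exp(-4.50000) = 0.0088637
  L_Crisis = (1/(0.8·√(2π)))·exp(−(-0.6−2.2)²/(2·0.8²)) = 0.498678·exp(-6.12500) = 0.00109085
  L_Bull = (1/(0.9·√(2π)))·exp(−(-0.6−2.5)²/(2·0.9²)) = 0.443269·exp(-5.93210) = 0.00117595
Posterior odds = (P(Z=Bull)·L_Bull) / (P(Z=Neutral)·L_Neutral) = (0.39·0.00117595) / (0.23·0.483335) = 0.000458621 / 0.111167 ≈ 0.0041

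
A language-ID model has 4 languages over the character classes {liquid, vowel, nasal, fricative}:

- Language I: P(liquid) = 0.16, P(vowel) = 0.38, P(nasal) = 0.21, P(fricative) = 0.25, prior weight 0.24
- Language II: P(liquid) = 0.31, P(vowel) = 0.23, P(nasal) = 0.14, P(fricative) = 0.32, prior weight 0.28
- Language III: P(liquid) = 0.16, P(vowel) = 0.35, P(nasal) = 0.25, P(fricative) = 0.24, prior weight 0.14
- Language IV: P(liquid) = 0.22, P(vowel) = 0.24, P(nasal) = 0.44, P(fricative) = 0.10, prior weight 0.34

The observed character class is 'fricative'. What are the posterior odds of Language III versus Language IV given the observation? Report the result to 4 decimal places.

The posterior odds equal the prior odds times the likelihood ratio: (w_i/w_j)·(f_i(x)/f_j(x)).
Component likelihoods at x = 'fricative':
  p_I = 0.25
  p_II = 0.32
  p_III = 0.24
  p_IV = 0.1
0.0336 / 0.034 ≈ 0.9882

0.9882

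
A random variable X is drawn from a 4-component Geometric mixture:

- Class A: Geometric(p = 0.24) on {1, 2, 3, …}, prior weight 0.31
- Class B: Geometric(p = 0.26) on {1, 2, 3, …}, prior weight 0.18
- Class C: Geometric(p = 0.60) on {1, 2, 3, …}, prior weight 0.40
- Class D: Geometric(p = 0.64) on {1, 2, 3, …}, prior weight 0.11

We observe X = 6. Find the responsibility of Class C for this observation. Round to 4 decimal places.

0.0765

By Bayes' theorem, P(k | x) = P(Z=k) f_k(x) / Σ_j P(Z=j) f_j(x).
Geometric probabilities:
  p_A = 0.24·(1−0.24)^5 = 0.24·0.253553 = 0.0608526
  p_B = 0.26·(1−0.26)^5 = 0.26·0.221901 = 0.0576942
  p_C = 0.60·(1−0.60)^5 = 0.60·0.01024 = 0.006144
  p_D = 0.64·(1−0.64)^5 = 0.64·0.00604662 = 0.00386984
Weight by the priors:
  P(Z=A)·p_A = 0.31 × 0.0608526 = 0.0188643
  P(Z=B)·p_B = 0.18 × 0.0576942 = 0.010385
  P(Z=C)·p_C = 0.40 × 0.006144 = 0.0024576
  P(Z=D)·p_D = 0.11 × 0.00386984 = 0.000425682
Sum: 0.0188643 + 0.010385 + 0.0024576 + 0.000425682 = 0.0321325
P(Class C | 6) ≈ 0.0765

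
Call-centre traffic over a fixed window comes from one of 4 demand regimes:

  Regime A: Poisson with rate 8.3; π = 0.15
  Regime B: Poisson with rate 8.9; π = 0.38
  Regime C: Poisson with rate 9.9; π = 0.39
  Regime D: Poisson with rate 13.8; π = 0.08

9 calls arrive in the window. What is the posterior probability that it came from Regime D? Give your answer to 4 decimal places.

Posterior ∝ prior × likelihood, so P(k | x) ∝ π_k f_k(x); normalise over all components.
Poisson probabilities:
  L_A = 0.128025
  L_B = 0.131682
  L_C = 0.12631
  L_D = 0.0508025
Prior × likelihood for each component:
  π_A·L_A = 0.15 × 0.128025 = 0.0192038
  π_B·L_B = 0.38 × 0.131682 = 0.0500391
  π_C·L_C = 0.39 × 0.12631 = 0.049261
  π_D·L_D = 0.08 × 0.0508025 = 0.0040642
Sum: 0.0192038 + 0.0500391 + 0.049261 + 0.0040642 = 0.122568
P(Regime D | 9 calls) ≈ 0.0332

0.0332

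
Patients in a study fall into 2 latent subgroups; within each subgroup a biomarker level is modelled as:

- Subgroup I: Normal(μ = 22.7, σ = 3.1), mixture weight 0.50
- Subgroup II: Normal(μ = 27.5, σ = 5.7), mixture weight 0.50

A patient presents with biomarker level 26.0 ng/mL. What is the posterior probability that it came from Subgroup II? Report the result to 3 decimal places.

0.481

P(component k | x) = w_k·f_k(x) / marginal(x), where marginal(x) = Σ_j w_j·f_j(x).
Evaluate each component's likelihood at the observed value:
  L_I = 0.0730261
  L_II = 0.0676079
Multiply by the mixture weights:
  w_I·L_I = 0.50 × 0.0730261 = 0.0365131
  w_II·L_II = 0.50 × 0.0676079 = 0.0338039
Normaliser: 0.0365131 + 0.0338039 = 0.070317
Responsibility of Subgroup II: 0.0338039 / 0.070317 ≈ 0.481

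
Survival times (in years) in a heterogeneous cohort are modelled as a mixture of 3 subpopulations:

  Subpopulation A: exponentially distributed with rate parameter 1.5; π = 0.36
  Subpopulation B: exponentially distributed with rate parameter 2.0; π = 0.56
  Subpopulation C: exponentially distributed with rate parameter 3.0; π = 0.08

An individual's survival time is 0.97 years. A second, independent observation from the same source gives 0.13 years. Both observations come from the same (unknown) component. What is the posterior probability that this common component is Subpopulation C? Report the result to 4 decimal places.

Posterior ∝ prior × likelihood, so P(k | x) ∝ P(Z=k) f_k(x); normalise over all components.
Since both observations come from the same component, the likelihood for component k is f_k(x₁)·f_k(x₂).
  p_A = [0.350101] × [1.23425] = 0.432112
  p_B = [0.287408] × [1.5421] = 0.443213
  p_C = [0.163427] × [2.03117] = 0.331949
Unnormalised posteriors:
  P(Z=A)·p_A = 0.36 × 0.432112 = 0.15556
  P(Z=B)·p_B = 0.56 × 0.443213 = 0.248199
  P(Z=C)·p_C = 0.08 × 0.331949 = 0.0265559
Marginal: 0.15556 + 0.248199 + 0.0265559 = 0.430315
P(Subpopulation C | data) = 0.0265559 / 0.430315 ≈ 0.0617

0.0617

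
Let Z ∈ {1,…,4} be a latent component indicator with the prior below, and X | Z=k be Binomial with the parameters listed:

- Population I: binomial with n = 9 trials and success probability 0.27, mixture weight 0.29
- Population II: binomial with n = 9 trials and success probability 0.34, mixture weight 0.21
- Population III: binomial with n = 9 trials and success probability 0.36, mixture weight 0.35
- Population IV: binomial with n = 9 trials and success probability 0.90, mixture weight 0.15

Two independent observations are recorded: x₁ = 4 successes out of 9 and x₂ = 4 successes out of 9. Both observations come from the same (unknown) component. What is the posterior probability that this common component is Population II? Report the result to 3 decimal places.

0.283

By Bayes' theorem, P(k | x) = π_k f_k(x) / Σ_j π_j f_j(x).
Since both observations come from the same component, the likelihood for component k is f_k(x₁)·f_k(x₂).
  L_I = [0.138816] × [0.138816] = 0.0192699
  L_II = [0.210866] × [0.210866] = 0.0444643
  L_III = [0.227238] × [0.227238] = 0.051637
  L_IV = [0.000826686] × [0.000826686] = 6.8341e-07
Multiply by the mixture weights:
  π_I·L_I = 0.29 × 0.0192699 = 0.00558828
  π_II·L_II = 0.21 × 0.0444643 = 0.00933751
  π_III·L_III = 0.35 × 0.051637 = 0.0180729
  π_IV·L_IV = 0.15 × 6.8341e-07 = 1.02511e-07
Evidence: 0.00558828 + 0.00933751 + 0.0180729 + 1.02511e-07 = 0.0329988
P(Population II | data) = 0.00933751 / 0.0329988 ≈ 0.283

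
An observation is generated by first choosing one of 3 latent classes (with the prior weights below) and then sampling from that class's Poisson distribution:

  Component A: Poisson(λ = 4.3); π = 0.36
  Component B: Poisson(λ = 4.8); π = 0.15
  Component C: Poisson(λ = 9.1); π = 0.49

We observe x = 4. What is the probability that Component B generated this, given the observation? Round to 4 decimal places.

0.2427

Posterior ∝ prior × likelihood, so P(k | x) ∝ w_k f_k(x); normalise over all components.
Component likelihoods at x = 4:
  L_A = 0.193284
  L_B = 0.182029
  L_C = 0.0319062
Multiply by the mixture weights:
  w_A·L_A = 0.36 × 0.193284 = 0.0695823
  w_B·L_B = 0.15 × 0.182029 = 0.0273043
  w_C·L_C = 0.49 × 0.0319062 = 0.015634
Evidence: 0.0695823 + 0.0273043 + 0.015634 = 0.112521
Responsibility of Component B: 0.0273043 / 0.112521 ≈ 0.2427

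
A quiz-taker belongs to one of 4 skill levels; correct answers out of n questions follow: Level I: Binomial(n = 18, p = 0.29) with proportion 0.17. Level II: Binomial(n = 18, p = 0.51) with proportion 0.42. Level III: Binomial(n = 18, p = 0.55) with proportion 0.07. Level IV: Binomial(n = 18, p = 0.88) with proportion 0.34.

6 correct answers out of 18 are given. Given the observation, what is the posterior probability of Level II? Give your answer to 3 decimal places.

The responsibility of component k is π_k f_k(x) divided by Σ_j π_j f_j(x).
Component likelihoods at x = 6 correct answers out of 18:
  p_I = C(18,6)·0.29^6·0.71^12 = 18564·0.000594823·0.0164097 = 0.181201
  p_II = C(18,6)·0.51^6·0.49^12 = 18564·0.0175963·0.000191581 = 0.0625814
  p_III = C(18,6)·0.55^6·0.45^12 = 18564·0.0276806·6.89525e-05 = 0.0354322
  p_IV = C(18,6)·0.88^6·0.12^12 = 18564·0.464404·8.9161e-12 = 7.68675e-08
Weight by the priors:
  π_I·p_I = 0.17 × 0.181201 = 0.0308041
  π_II·p_II = 0.42 × 0.0625814 = 0.0262842
  π_III·p_III = 0.07 × 0.0354322 = 0.00248025
  π_IV·p_IV = 0.34 × 7.68675e-08 = 2.61349e-08
Sum: 0.0308041 + 0.0262842 + 0.00248025 + 2.61349e-08 = 0.0595686
P(Level II | the observation) ≈ 0.441

0.441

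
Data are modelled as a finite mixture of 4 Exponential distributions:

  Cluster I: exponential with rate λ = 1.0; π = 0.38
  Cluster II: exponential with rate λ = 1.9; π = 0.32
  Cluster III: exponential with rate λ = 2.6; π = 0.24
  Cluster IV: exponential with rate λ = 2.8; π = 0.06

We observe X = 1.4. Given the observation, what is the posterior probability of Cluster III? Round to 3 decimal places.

Apply Bayes' rule: the posterior for each component is proportional to its prior times its likelihood at x.
Exponential densities:
  p_I = 1.0·e^(−1.0·1.4) = 1.0·e^(−1.4000) = 0.246597
  p_II = 1.9·e^(−1.9·1.4) = 1.9·e^(−2.6600) = 0.132902
  p_III = 2.6·e^(−2.6·1.4) = 2.6·e^(−3.6400) = 0.0682561
  p_IV = 2.8·e^(−2.8·1.4) = 2.8·e^(−3.9200) = 0.0555551
Prior × likelihood for each component:
  π_I·p_I = 0.38 × 0.246597 = 0.0937068
  π_II·p_II = 0.32 × 0.132902 = 0.0425285
  π_III·p_III = 0.24 × 0.0682561 = 0.0163815
  π_IV·p_IV = 0.06 × 0.0555551 = 0.0033333
Sum: 0.0937068 + 0.0425285 + 0.0163815 + 0.0033333 = 0.15595
So the posterior for Cluster III is 0.0163815 / 0.15595 ≈ 0.105.

0.105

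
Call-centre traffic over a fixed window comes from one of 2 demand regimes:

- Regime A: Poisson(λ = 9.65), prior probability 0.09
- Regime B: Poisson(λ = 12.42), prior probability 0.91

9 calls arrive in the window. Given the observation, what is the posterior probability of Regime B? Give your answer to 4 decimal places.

0.8599

Posterior ∝ prior × likelihood, so P(k | x) ∝ π_k f_k(x); normalise over all components.
Component likelihoods at x = 9 calls:
  f_A = 0.128837
  f_B = 0.0782337
Prior × likelihood for each component:
  π_A·f_A = 0.09 × 0.128837 = 0.0115953
  π_B·f_B = 0.91 × 0.0782337 = 0.0711927
Marginal: 0.0115953 + 0.0711927 = 0.082788
Responsibility of Regime B: 0.0711927 / 0.082788 ≈ 0.8599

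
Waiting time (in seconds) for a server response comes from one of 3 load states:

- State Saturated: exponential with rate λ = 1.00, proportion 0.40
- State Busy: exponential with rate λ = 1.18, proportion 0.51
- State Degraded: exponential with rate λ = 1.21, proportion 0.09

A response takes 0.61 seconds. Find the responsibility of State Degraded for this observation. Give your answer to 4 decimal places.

P(component k | x) = π_k·f_k(x) / marginal(x), where marginal(x) = Σ_j π_j·f_j(x).
Evaluate each component's likelihood at the observed value:
  p_Saturated = 1.00·e^(−1.00·0.61) = 1.00·e^(−0.6100) = 0.543351
  p_Busy = 1.18·e^(−1.18·0.61) = 1.18·e^(−0.7198) = 0.574483
  p_Degraded = 1.21·e^(−1.21·0.61) = 1.21·e^(−0.7381) = 0.578406
Prior × likelihood for each component:
  π_Saturated·p_Saturated = 0.40 × 0.543351 = 0.21734
  π_Busy·p_Busy = 0.51 × 0.574483 = 0.292986
  π_Degraded·p_Degraded = 0.09 × 0.578406 = 0.0520565
Normaliser: 0.21734 + 0.292986 + 0.0520565 = 0.562383
So the posterior for State Degraded is 0.0520565 / 0.562383 ≈ 0.0926.

0.0926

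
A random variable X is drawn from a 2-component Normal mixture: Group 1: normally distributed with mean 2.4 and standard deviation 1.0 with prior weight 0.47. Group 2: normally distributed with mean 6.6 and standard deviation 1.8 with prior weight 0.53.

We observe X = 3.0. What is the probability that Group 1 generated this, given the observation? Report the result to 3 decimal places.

0.908

The responsibility of component k is P(Z=k) f_k(x) divided by Σ_j P(Z=j) f_j(x).
Normal densities:
  p_1 = (1/(1.0·√(2π)))·exp(−(3.0−2.4)²/(2·1.0²)) = 0.398942·exp(-0.18000) = 0.333225
  p_2 = (1/(1.8·√(2π)))·exp(−(3.0−6.6)²/(2·1.8²)) = 0.221635·exp(-2.00000) = 0.029995
Unnormalised posteriors:
  P(Z=1)·p_1 = 0.47 × 0.333225 = 0.156616
  P(Z=2)·p_2 = 0.53 × 0.029995 = 0.0158973
Sum: 0.156616 + 0.0158973 = 0.172513
So the posterior for Group 1 is 0.156616 / 0.172513 ≈ 0.908.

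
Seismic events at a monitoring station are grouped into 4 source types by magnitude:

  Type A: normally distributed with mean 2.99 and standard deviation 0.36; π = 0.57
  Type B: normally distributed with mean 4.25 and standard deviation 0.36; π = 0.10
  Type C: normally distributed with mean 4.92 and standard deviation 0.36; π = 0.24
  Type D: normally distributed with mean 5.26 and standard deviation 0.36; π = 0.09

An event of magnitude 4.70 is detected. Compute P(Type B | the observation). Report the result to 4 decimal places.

By Bayes' theorem, P(k | x) = w_k f_k(x) / Σ_j w_j f_j(x).
Normal densities:
  f_A = 1.39709e-05
  f_B = 0.507359
  f_C = 0.919417
  f_D = 0.330495
Weight by the priors:
  w_A·f_A = 0.57 × 1.39709e-05 = 7.96339e-06
  w_B·f_B = 0.10 × 0.507359 = 0.0507359
  w_C·f_C = 0.24 × 0.919417 = 0.22066
  w_D·f_D = 0.09 × 0.330495 = 0.0297445
Marginal: 7.96339e-06 + 0.0507359 + 0.22066 + 0.0297445 = 0.301148
Responsibility of Type B: 0.0507359 / 0.301148 ≈ 0.1685

0.1685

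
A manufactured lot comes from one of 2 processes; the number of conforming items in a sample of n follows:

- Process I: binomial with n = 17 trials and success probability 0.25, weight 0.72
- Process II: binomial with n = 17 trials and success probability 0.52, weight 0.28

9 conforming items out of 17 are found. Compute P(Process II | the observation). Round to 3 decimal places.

Posterior ∝ prior × likelihood, so P(k | x) ∝ P(Z=k) f_k(x); normalise over all components.
Evaluate each component's likelihood at the observed value:
  p_I = 0.009284
  p_II = 0.190434
Unnormalised posteriors:
  P(Z=I)·p_I = 0.72 × 0.009284 = 0.00668448
  P(Z=II)·p_II = 0.28 × 0.190434 = 0.0533216
Sum: 0.00668448 + 0.0533216 = 0.0600061
Responsibility of Process II: 0.0533216 / 0.0600061 ≈ 0.889

0.889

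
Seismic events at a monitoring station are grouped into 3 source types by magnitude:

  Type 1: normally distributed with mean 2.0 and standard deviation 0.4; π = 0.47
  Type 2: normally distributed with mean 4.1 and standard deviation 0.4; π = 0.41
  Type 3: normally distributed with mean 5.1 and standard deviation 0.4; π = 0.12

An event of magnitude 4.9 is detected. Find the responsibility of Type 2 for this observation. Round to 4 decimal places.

Apply Bayes' rule: the posterior for each component is proportional to its prior times its likelihood at x.
Component likelihoods at x = 4.9:
  L_1 = 3.84634e-12
  L_2 = 0.134977
  L_3 = 0.880163
Weight by the priors:
  P(Z=1)·L_1 = 0.47 × 3.84634e-12 = 1.80778e-12
  P(Z=2)·L_2 = 0.41 × 0.134977 = 0.0553407
  P(Z=3)·L_3 = 0.12 × 0.880163 = 0.10562
Sum: 1.80778e-12 + 0.0553407 + 0.10562 = 0.16096
So the posterior for Type 2 is 0.0553407 / 0.16096 ≈ 0.3438.

0.3438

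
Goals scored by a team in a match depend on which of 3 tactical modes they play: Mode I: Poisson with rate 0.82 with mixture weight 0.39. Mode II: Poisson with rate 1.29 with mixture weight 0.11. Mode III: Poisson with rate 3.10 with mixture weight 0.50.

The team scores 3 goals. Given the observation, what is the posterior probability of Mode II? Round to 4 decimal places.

Apply Bayes' rule: the posterior for each component is proportional to its prior times its likelihood at x.
Evaluate each component's likelihood at the observed value:
  p_I = 0.0404733
  p_II = 0.0984868
  p_III = 0.223677
Unnormalised posteriors:
  π_I·p_I = 0.39 × 0.0404733 = 0.0157846
  π_II·p_II = 0.11 × 0.0984868 = 0.0108335
  π_III·p_III = 0.50 × 0.223677 = 0.111838
Sum: 0.0157846 + 0.0108335 + 0.111838 = 0.138457
P(Mode II | the observation) = 0.0108335 / 0.138457 ≈ 0.0782

0.0782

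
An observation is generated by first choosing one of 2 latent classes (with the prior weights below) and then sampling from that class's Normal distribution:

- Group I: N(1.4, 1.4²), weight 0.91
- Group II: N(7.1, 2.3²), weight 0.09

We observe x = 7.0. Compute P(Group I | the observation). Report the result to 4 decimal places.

0.0055

The responsibility of component k is π_k f_k(x) divided by Σ_j π_j f_j(x).
Component likelihoods at x = 7.0:
  f_I = 9.5593e-05
  f_II = 0.173289
Multiply by the mixture weights:
  π_I·f_I = 0.91 × 9.5593e-05 = 8.69896e-05
  π_II·f_II = 0.09 × 0.173289 = 0.015596
Normaliser: 8.69896e-05 + 0.015596 = 0.015683
P(Group I | the observation) ≈ 0.0055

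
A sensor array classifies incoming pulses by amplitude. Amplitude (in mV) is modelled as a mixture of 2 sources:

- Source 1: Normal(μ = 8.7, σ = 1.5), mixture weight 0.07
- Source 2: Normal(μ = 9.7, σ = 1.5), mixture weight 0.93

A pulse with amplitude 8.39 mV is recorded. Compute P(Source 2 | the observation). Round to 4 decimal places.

0.9026

The responsibility of component k is w_k f_k(x) divided by Σ_j w_j f_j(x).
Component likelihoods at x = 8.39 mV:
  p_1 = (1/(1.5·√(2π)))·exp(−(8.39−8.7)²/(2·1.5²)) = 0.265962·exp(-0.02136) = 0.260342
  p_2 = (1/(1.5·√(2π)))·exp(−(8.39−9.7)²/(2·1.5²)) = 0.265962·exp(-0.38136) = 0.181634
Weight by the priors:
  w_1·p_1 = 0.07 × 0.260342 = 0.0182239
  w_2·p_2 = 0.93 × 0.181634 = 0.16892
Normaliser: 0.0182239 + 0.16892 = 0.187144
P(Source 2 | data) = 0.16892 / 0.187144 ≈ 0.9026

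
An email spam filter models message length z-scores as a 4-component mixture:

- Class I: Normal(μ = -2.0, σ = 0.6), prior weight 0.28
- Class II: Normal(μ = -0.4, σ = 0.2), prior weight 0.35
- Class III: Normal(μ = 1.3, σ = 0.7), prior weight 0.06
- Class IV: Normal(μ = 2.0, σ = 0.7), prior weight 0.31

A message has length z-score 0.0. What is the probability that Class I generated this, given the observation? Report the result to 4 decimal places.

P(component k | x) = P(Z=k)·f_k(x) / marginal(x), where marginal(x) = Σ_j P(Z=j)·f_j(x).
Evaluate each component's likelihood at the observed value:
  f_I = 0.00257046
  f_II = 0.269955
  f_III = 0.101596
  f_IV = 0.00962014
Prior × likelihood for each component:
  P(Z=I)·f_I = 0.28 × 0.00257046 = 0.00071973
  P(Z=II)·f_II = 0.35 × 0.269955 = 0.0944842
  P(Z=III)·f_III = 0.06 × 0.101596 = 0.00609575
  P(Z=IV)·f_IV = 0.31 × 0.00962014 = 0.00298224
Sum: 0.00071973 + 0.0944842 + 0.00609575 + 0.00298224 = 0.104282
P(Class I | 0.0) = 0.00071973 / 0.104282 ≈ 0.0069

0.0069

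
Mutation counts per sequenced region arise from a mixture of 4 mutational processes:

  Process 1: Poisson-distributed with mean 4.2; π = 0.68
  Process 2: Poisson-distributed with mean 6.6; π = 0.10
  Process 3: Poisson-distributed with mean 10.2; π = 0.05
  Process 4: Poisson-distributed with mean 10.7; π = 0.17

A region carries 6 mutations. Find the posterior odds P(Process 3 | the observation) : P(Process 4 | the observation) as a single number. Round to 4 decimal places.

0.3639

Posterior odds = (π_i f_i(x)) / (π_j f_j(x)); the normalising sum cancels.
Evaluate each component's likelihood at the observed value:
  L_1 = e^(−4.2)·4.2^6/6! = 0.114321
  L_2 = e^(−6.6)·6.6^6/6! = 0.156166
  L_3 = e^(−10.2)·10.2^6/6! = 0.0581386
  L_4 = e^(−10.7)·10.7^6/6! = 0.0469915
0.00290693 / 0.00798855 ≈ 0.3639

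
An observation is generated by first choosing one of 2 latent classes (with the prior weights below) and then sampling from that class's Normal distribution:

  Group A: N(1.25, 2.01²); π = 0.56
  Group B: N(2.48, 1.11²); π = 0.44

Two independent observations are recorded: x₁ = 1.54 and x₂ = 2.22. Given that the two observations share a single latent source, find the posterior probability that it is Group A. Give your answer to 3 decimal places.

Apply Bayes' rule: the posterior for each component is proportional to its prior times its likelihood at x.
Since both observations come from the same component, the likelihood for component k is f_k(x₁)·f_k(x₂).
  f_A = [0.196424] × [0.176662] = 0.0347005
  f_B = [0.251108] × [0.349682] = 0.0878078
Multiply by the mixture weights:
  P(Z=A)·f_A = 0.56 × 0.0347005 = 0.0194323
  P(Z=B)·f_B = 0.44 × 0.0878078 = 0.0386354
Evidence: 0.0194323 + 0.0386354 = 0.0580677
P(Group A | x₁,x₂) = 0.0194323 / 0.0580677 ≈ 0.335

0.335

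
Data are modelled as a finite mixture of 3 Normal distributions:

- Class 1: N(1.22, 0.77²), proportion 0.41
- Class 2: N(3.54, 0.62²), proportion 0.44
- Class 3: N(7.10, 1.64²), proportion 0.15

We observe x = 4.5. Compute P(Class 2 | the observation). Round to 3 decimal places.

0.891

The responsibility of component k is w_k f_k(x) divided by Σ_j w_j f_j(x).
Evaluate each component's likelihood at the observed value:
  p_1 = (1/(0.77·√(2π)))·exp(−(4.5−1.22)²/(2·0.77²)) = 0.518107·exp(-9.07269) = 5.94564e-05
  p_2 = (1/(0.62·√(2π)))·exp(−(4.5−3.54)²/(2·0.62²)) = 0.643455·exp(-1.19875) = 0.194047
  p_3 = (1/(1.64·√(2π)))·exp(−(4.5−7.10)²/(2·1.64²)) = 0.243257·exp(-1.25669) = 0.0692296
Prior × likelihood for each component:
  w_1·p_1 = 0.41 × 5.94564e-05 = 2.43771e-05
  w_2·p_2 = 0.44 × 0.194047 = 0.0853808
  w_3·p_3 = 0.15 × 0.0692296 = 0.0103844
Sum: 2.43771e-05 + 0.0853808 + 0.0103844 = 0.0957896
P(Class 2 | the observation) = 0.0853808 / 0.0957896 ≈ 0.891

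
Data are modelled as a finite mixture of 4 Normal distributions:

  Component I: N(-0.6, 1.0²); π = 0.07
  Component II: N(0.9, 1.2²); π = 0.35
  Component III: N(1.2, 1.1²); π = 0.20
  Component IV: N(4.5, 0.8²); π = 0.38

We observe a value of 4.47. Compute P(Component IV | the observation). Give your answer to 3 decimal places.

0.988

Posterior ∝ prior × likelihood, so P(k | x) ∝ π_k f_k(x); normalise over all components.
Component likelihoods at x = 4.47:
  f_I = (1/(1.0·√(2π)))·exp(−(4.47−-0.6)²/(2·1.0²)) = 0.398942·exp(-12.85245) = 1.04511e-06
  f_II = (1/(1.2·√(2π)))·exp(−(4.47−0.9)²/(2·1.2²)) = 0.332452·exp(-4.42531) = 0.00397961
  f_III = (1/(1.1·√(2π)))·exp(−(4.47−1.2)²/(2·1.1²)) = 0.362675·exp(-4.41855) = 0.00437083
  f_IV = (1/(0.8·√(2π)))·exp(−(4.47−4.5)²/(2·0.8²)) = 0.498678·exp(-0.00070) = 0.498327
Weight by the priors:
  π_I·f_I = 0.07 × 1.04511e-06 = 7.31577e-08
  π_II·f_II = 0.35 × 0.00397961 = 0.00139286
  π_III·f_III = 0.20 × 0.00437083 = 0.000874166
  π_IV·f_IV = 0.38 × 0.498327 = 0.189364
Normaliser: 7.31577e-08 + 0.00139286 + 0.000874166 + 0.189364 = 0.191631
So the posterior for Component IV is 0.189364 / 0.191631 ≈ 0.988.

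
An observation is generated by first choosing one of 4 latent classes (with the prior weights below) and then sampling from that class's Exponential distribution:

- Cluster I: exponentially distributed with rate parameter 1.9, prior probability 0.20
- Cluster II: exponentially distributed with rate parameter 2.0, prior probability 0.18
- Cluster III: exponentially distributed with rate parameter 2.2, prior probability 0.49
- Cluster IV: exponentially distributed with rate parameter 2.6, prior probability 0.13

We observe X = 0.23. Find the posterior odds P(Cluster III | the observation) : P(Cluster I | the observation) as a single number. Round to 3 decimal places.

Only the two components matter; the odds are (w_i f_i(x)) / (w_j f_j(x)).
Exponential densities:
  f_I = 1.22735
  f_II = 1.26257
  f_III = 1.32639
  f_IV = 1.42977
0.649929 / 0.245469 ≈ 2.648

2.648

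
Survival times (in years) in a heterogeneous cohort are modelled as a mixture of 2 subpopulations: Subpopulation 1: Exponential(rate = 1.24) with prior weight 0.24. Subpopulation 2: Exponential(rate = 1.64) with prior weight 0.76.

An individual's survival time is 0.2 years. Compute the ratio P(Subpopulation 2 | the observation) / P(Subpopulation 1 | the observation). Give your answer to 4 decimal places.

Only the two components matter; the odds are (π_i f_i(x)) / (π_j f_j(x)).
Component likelihoods at x = 0.2 years:
  L_1 = 0.967646
  L_2 = 1.1814
Odds = (0.76/0.24) × (1.1814/0.967646) = 3.16667 × 1.2209 ≈ 3.8662

3.8662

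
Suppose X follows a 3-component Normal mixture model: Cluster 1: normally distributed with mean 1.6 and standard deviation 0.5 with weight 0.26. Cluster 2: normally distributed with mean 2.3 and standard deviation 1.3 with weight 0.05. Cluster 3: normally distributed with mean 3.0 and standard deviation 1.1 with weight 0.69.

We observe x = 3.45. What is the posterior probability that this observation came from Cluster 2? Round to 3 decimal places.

The responsibility of component k is w_k f_k(x) divided by Σ_j w_j f_j(x).
Component likelihoods at x = 3.45:
  L_1 = (1/(0.5·√(2π)))·exp(−(3.45−1.6)²/(2·0.5²)) = 0.797885·exp(-6.84500) = 0.000849561
  L_2 = (1/(1.3·√(2π)))·exp(−(3.45−2.3)²/(2·1.3²)) = 0.306879·exp(-0.39127) = 0.20751
  L_3 = (1/(1.1·√(2π)))·exp(−(3.45−3.0)²/(2·1.1²)) = 0.362675·exp(-0.08368) = 0.333562
Prior × likelihood for each component:
  w_1·L_1 = 0.26 × 0.000849561 = 0.000220886
  w_2·L_2 = 0.05 × 0.20751 = 0.0103755
  w_3·L_3 = 0.69 × 0.333562 = 0.230158
Marginal: 0.000220886 + 0.0103755 + 0.230158 = 0.240754
P(Cluster 2 | the observation) = 0.0103755 / 0.240754 ≈ 0.043

0.043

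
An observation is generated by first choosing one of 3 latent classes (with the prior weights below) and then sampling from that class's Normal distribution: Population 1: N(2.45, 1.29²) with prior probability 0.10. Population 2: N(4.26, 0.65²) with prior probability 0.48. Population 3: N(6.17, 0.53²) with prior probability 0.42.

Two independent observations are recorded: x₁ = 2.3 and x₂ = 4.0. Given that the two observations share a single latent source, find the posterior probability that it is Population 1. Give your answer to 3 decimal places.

By Bayes' theorem, P(k | x) = π_k f_k(x) / Σ_j π_j f_j(x).
Since both observations come from the same component, the likelihood for component k is f_k(x₁)·f_k(x₂).
  p_1 = [(1/(1.29·√(2π)))·exp(−(2.3−2.45)²/(2·1.29²)) = 0.309258·exp(-0.00676) = 0.307174] × [0.150252] = 0.0461534
  p_2 = [(1/(0.65·√(2π)))·exp(−(2.3−4.26)²/(2·0.65²)) = 0.613757·exp(-4.54627) = 0.00650992] × [0.566569] = 0.00368832
  p_3 = [(1/(0.53·√(2π)))·exp(−(2.3−6.17)²/(2·0.53²)) = 0.752721·exp(-26.65878) = 1.9901e-12] × [0.00017237] = 3.43033e-16
Weight by the priors:
  π_1·p_1 = 0.10 × 0.0461534 = 0.00461534
  π_2·p_2 = 0.48 × 0.00368832 = 0.00177039
  π_3·p_3 = 0.42 × 3.43033e-16 = 1.44074e-16
Evidence: 0.00461534 + 0.00177039 + 1.44074e-16 = 0.00638574
Responsibility of Population 1: 0.00461534 / 0.00638574 ≈ 0.723

0.723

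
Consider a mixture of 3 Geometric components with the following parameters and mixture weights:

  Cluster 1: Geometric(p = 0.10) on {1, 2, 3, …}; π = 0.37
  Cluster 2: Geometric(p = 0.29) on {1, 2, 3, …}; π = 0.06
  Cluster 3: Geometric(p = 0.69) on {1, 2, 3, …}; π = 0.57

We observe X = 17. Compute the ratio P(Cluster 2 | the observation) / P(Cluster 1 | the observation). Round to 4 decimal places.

Posterior odds = (P(Z=i) f_i(x)) / (P(Z=j) f_j(x)); the normalising sum cancels.
Component likelihoods at x = 17:
  f_1 = 0.0185302
  f_2 = 0.00120929
  f_3 = 5.01922e-09
7.25576e-05 / 0.00685617 ≈ 0.0106

0.0106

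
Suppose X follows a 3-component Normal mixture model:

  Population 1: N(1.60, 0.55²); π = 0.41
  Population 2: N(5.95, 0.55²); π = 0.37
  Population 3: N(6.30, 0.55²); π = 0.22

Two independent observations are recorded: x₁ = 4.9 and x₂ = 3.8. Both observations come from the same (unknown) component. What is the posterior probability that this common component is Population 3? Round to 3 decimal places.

0.010

P(component k | x) = P(Z=k)·f_k(x) / marginal(x), where marginal(x) = Σ_j P(Z=j)·f_j(x).
Since both observations come from the same component, the likelihood for component k is f_k(x₁)·f_k(x₂).
  L_1 = [1.10471e-08] × [0.000243328] = 2.68806e-12
  L_2 = [0.117254] × [0.000348596] = 4.08741e-05
  L_3 = [0.0284169] × [2.36611e-05] = 6.72374e-07
Weight by the priors:
  P(Z=1)·L_1 = 0.41 × 2.68806e-12 = 1.1021e-12
  P(Z=2)·L_2 = 0.37 × 4.08741e-05 = 1.51234e-05
  P(Z=3)·L_3 = 0.22 × 6.72374e-07 = 1.47922e-07
Normaliser: 1.1021e-12 + 1.51234e-05 + 1.47922e-07 = 1.52714e-05
So the posterior for Population 3 is 1.47922e-07 / 1.52714e-05 ≈ 0.010.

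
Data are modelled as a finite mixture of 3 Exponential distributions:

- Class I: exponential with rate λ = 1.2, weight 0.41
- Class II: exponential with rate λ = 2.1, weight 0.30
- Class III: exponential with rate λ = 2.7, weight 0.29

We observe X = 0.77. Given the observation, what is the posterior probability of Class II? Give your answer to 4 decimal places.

0.2990

Apply Bayes' rule: the posterior for each component is proportional to its prior times its likelihood at x.
Component likelihoods at x = 0.77:
  p_I = 1.2·e^(−1.2·0.77) = 1.2·e^(−0.9240) = 0.476314
  p_II = 2.1·e^(−2.1·0.77) = 2.1·e^(−1.6170) = 0.416836
  p_III = 2.7·e^(−2.7·0.77) = 2.7·e^(−2.0790) = 0.337649
Prior × likelihood for each component:
  P(Z=I)·p_I = 0.41 × 0.476314 = 0.195289
  P(Z=II)·p_II = 0.30 × 0.416836 = 0.125051
  P(Z=III)·p_III = 0.29 × 0.337649 = 0.0979182
Sum: 0.195289 + 0.125051 + 0.0979182 = 0.418258
Responsibility of Class II: 0.125051 / 0.418258 ≈ 0.2990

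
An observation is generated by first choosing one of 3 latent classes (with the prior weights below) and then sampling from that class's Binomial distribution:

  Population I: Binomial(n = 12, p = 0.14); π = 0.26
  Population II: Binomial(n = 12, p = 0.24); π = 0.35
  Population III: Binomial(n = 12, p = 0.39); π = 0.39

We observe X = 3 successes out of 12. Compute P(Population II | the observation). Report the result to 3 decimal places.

The responsibility of component k is π_k f_k(x) divided by Σ_j π_j f_j(x).
Binomial probabilities:
  p_I = C(12,3)·0.14^3·0.86^9 = 220·0.002744·0.257327 = 0.155343
  p_II = C(12,3)·0.24^3·0.76^9 = 220·0.013824·0.0845906 = 0.257264
  p_III = C(12,3)·0.39^3·0.61^9 = 220·0.059319·0.0116941 = 0.152611
Unnormalised posteriors:
  π_I·p_I = 0.26 × 0.155343 = 0.0403893
  π_II·p_II = 0.35 × 0.257264 = 0.0900423
  π_III·p_III = 0.39 × 0.152611 = 0.0595182
Denominator: 0.0403893 + 0.0900423 + 0.0595182 = 0.18995
Responsibility of Population II: 0.0900423 / 0.18995 ≈ 0.474

0.474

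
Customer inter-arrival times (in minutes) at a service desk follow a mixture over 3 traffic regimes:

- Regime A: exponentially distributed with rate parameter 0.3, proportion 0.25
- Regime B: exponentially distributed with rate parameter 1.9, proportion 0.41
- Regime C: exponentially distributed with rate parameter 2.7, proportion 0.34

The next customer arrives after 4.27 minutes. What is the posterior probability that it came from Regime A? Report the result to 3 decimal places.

The responsibility of component k is P(Z=k) f_k(x) divided by Σ_j P(Z=j) f_j(x).
Evaluate each component's likelihood at the observed value:
  p_A = 0.3·e^(−0.3·4.27) = 0.3·e^(−1.2810) = 0.0833278
  p_B = 1.9·e^(−1.9·4.27) = 1.9·e^(−8.1130) = 0.000569275
  p_C = 2.7·e^(−2.7·4.27) = 2.7·e^(−11.5290) = 2.65695e-05
Prior × likelihood for each component:
  P(Z=A)·p_A = 0.25 × 0.0833278 = 0.020832
  P(Z=B)·p_B = 0.41 × 0.000569275 = 0.000233403
  P(Z=C)·p_C = 0.34 × 2.65695e-05 = 9.03362e-06
Evidence: 0.020832 + 0.000233403 + 9.03362e-06 = 0.0210744
Responsibility of Regime A: 0.020832 / 0.0210744 ≈ 0.988

0.988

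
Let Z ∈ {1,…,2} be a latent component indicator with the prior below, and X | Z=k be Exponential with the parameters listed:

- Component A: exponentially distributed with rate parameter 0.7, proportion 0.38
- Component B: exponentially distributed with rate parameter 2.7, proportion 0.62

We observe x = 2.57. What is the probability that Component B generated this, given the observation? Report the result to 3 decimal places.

0.036

P(component k | x) = P(Z=k)·f_k(x) / marginal(x), where marginal(x) = Σ_j P(Z=j)·f_j(x).
Evaluate each component's likelihood at the observed value:
  L_A = 0.7·e^(−0.7·2.57) = 0.7·e^(−1.7990) = 0.115825
  L_B = 2.7·e^(−2.7·2.57) = 2.7·e^(−6.9390) = 0.00261694
Multiply by the mixture weights:
  P(Z=A)·L_A = 0.38 × 0.115825 = 0.0440135
  P(Z=B)·L_B = 0.62 × 0.00261694 = 0.0016225
Evidence: 0.0440135 + 0.0016225 = 0.045636
P(Component B | data) ≈ 0.036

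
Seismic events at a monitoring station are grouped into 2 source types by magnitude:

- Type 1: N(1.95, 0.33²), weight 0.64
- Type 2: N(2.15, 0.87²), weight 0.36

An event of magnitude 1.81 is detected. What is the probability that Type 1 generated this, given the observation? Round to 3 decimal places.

The responsibility of component k is π_k f_k(x) divided by Σ_j π_j f_j(x).
Normal densities:
  f_1 = 1.10488
  f_2 = 0.424841
Weight by the priors:
  π_1·f_1 = 0.64 × 1.10488 = 0.707121
  π_2·f_2 = 0.36 × 0.424841 = 0.152943
Sum: 0.707121 + 0.152943 = 0.860063
P(Type 1 | 1.81) = 0.707121 / 0.860063 ≈ 0.822

0.822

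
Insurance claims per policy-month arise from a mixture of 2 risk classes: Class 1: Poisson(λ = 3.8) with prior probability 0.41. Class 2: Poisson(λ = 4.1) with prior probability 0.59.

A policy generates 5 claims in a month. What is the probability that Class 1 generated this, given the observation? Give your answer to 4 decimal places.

Posterior ∝ prior × likelihood, so P(k | x) ∝ w_k f_k(x); normalise over all components.
Component likelihoods at x = 5 claims:
  f_1 = 0.147713
  f_2 = 0.160004
Prior × likelihood for each component:
  w_1·f_1 = 0.41 × 0.147713 = 0.0605622
  w_2·f_2 = 0.59 × 0.160004 = 0.0944023
Marginal: 0.0605622 + 0.0944023 = 0.154965
So the posterior for Class 1 is 0.0605622 / 0.154965 ≈ 0.3908.

0.3908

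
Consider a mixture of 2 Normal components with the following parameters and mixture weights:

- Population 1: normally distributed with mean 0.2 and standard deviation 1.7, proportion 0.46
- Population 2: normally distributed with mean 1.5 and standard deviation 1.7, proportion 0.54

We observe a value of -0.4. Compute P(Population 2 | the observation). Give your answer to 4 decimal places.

0.4008

The responsibility of component k is π_k f_k(x) divided by Σ_j π_j f_j(x).
Evaluate each component's likelihood at the observed value:
  p_1 = (1/(1.7·√(2π)))·exp(−(-0.4−0.2)²/(2·1.7²)) = 0.234672·exp(-0.06228) = 0.220502
  p_2 = (1/(1.7·√(2π)))·exp(−(-0.4−1.5)²/(2·1.7²)) = 0.234672·exp(-0.62457) = 0.125665
Prior × likelihood for each component:
  π_1·p_1 = 0.46 × 0.220502 = 0.101431
  π_2·p_2 = 0.54 × 0.125665 = 0.0678592
Sum: 0.101431 + 0.0678592 = 0.16929
So the posterior for Population 2 is 0.0678592 / 0.16929 ≈ 0.4008.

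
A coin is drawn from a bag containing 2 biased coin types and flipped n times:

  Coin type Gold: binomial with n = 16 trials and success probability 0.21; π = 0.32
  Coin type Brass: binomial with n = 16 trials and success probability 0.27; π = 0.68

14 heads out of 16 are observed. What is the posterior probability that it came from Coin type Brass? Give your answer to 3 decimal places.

The responsibility of component k is w_k f_k(x) divided by Σ_j w_j f_j(x).
Component likelihoods at x = 14 heads out of 16:
  p_Gold = 2.42944e-08
  p_Brass = 6.99713e-07
Unnormalised posteriors:
  w_Gold·p_Gold = 0.32 × 2.42944e-08 = 7.7742e-09
  w_Brass·p_Brass = 0.68 × 6.99713e-07 = 4.75805e-07
Evidence: 7.7742e-09 + 4.75805e-07 = 4.83579e-07
P(Coin type Brass | data) ≈ 0.984

0.984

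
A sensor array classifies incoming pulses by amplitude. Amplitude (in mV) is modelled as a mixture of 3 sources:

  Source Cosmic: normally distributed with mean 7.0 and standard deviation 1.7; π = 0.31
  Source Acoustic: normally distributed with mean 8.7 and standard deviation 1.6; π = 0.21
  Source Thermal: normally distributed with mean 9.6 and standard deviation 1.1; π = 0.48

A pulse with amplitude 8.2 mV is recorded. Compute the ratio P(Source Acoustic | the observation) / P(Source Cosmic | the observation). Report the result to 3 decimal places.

The posterior odds equal the prior odds times the likelihood ratio: (π_i/π_j)·(f_i(x)/f_j(x)).
Normal densities:
  f_Cosmic = 0.182921
  f_Acoustic = 0.237457
  f_Thermal = 0.161352
Odds = (0.21/0.31) × (0.237457/0.182921) = 0.677419 × 1.29814 ≈ 0.879

0.879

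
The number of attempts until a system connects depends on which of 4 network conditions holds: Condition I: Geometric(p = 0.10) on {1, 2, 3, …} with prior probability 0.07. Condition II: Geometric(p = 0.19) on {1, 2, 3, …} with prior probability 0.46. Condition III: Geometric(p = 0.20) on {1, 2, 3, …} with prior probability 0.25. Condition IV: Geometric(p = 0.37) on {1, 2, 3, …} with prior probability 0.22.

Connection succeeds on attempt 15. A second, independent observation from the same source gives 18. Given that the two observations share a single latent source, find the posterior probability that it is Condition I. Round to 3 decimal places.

0.439

Posterior ∝ prior × likelihood, so P(k | x) ∝ P(Z=k) f_k(x); normalise over all components.
Since both observations come from the same component, the likelihood for component k is f_k(x₁)·f_k(x₂).
  f_I = [0.0228768] × [0.0166772] = 0.00038152
  f_II = [0.00994361] × [0.00528444] = 5.25464e-05
  f_III = [0.00879609] × [0.0045036] = 3.96141e-05
  f_IV = [0.000574076] × [0.000143546] = 8.24063e-08
Unnormalised posteriors:
  P(Z=I)·f_I = 0.07 × 0.00038152 = 2.67064e-05
  P(Z=II)·f_II = 0.46 × 5.25464e-05 = 2.41713e-05
  P(Z=III)·f_III = 0.25 × 3.96141e-05 = 9.90352e-06
  P(Z=IV)·f_IV = 0.22 × 8.24063e-08 = 1.81294e-08
Normaliser: 2.67064e-05 + 2.41713e-05 + 9.90352e-06 + 1.81294e-08 = 6.07994e-05
P(Condition I | x₁, x₂) ≈ 0.439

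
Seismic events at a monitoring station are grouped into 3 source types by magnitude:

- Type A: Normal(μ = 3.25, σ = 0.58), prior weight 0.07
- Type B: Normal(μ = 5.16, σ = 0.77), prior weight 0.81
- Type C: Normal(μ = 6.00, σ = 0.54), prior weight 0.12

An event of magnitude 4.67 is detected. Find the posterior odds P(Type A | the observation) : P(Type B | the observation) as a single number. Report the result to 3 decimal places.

Only the two components matter; the odds are (π_i f_i(x)) / (π_j f_j(x)).
Component likelihoods at x = 4.67:
  f_A = 0.0343471
  f_B = 0.42314
  f_C = 0.0355845
0.00240429 / 0.342743 ≈ 0.007

0.007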